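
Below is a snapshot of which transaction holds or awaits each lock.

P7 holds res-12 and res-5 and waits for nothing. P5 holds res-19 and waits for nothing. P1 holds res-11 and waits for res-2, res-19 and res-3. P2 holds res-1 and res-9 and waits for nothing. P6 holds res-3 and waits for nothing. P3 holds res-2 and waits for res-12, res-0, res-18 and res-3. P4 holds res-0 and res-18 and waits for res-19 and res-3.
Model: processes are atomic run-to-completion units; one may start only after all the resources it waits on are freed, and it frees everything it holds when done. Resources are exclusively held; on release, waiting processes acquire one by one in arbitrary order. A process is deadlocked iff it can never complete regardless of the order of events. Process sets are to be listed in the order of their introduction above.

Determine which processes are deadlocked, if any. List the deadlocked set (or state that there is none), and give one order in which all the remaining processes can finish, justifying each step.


The deadlocked set is empty.
Key observation: the wait graph is acyclic; completion cascades from the unblocked processes through everyone else.
One completion order for the rest: P6, P2, P5, P7, P4, P3, P1.
Walking it through:
  P6: no waits; runs immediately, freeing res-3
  P2: no waits; runs immediately, freeing res-1 and res-9
  P5: no waits; runs immediately, freeing res-19
  P7: no waits; runs immediately, freeing res-12 and res-5
  run P4 (all its waits — res-19 and res-3 — are resolved); releases res-0 and res-18
  run P3 (all its waits — res-12, res-0, res-18 and res-3 — are resolved); releases res-2
  run P1 (all its waits — res-2, res-19 and res-3 — are resolved); releases res-11


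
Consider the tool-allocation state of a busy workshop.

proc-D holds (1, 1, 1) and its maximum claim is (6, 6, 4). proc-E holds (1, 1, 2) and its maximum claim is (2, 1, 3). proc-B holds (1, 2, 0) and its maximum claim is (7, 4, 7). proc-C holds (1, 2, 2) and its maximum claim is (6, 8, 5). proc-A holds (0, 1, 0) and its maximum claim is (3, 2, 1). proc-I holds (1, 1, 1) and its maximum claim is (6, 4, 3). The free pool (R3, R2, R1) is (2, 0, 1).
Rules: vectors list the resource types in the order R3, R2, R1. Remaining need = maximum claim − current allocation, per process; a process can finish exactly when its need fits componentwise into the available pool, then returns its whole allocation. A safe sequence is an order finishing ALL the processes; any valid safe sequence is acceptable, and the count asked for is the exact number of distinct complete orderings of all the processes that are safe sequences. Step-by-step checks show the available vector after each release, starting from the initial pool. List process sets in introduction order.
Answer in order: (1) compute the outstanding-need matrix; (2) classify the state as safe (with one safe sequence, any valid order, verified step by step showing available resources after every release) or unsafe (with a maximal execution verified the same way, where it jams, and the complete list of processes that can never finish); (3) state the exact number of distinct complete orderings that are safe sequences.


(1) Need matrix, components ordered R3, R2, R1:
  proc-D: (5, 5, 3)
  proc-E: (1, 0, 1)
  proc-B: (6, 2, 7)
  proc-C: (5, 6, 3)
  proc-A: (3, 1, 1)
  proc-I: (5, 3, 2)
(2) UNSAFE — no complete ordering exists.
Key observation: no order helps: past proc-E, proc-A, the free pool tops out at (3, 2, 3), below what each blocked process needs in R3.
A maximal execution: proc-E, proc-A — then nothing else fits. Check, step by step:
  pool = (2, 0, 1)
  proc-E needs (1, 0, 1) <= (2, 0, 1) -> finishes; pool += (1, 1, 2) = (3, 1, 3)
  proc-A needs (3, 1, 1) <= (3, 1, 3) -> finishes; pool += (0, 1, 0) = (3, 2, 3)
  blocked: proc-D wants (5, 5, 3), pool (3, 2, 3) — not enough R3 and R2
  blocked: proc-B wants (6, 2, 7), pool (3, 2, 3) — not enough R3 and R1
  blocked: proc-C wants (5, 6, 3), pool (3, 2, 3) — not enough R3 and R2
  blocked: proc-I wants (5, 3, 2), pool (3, 2, 3) — not enough R3 and R2
Processes that can never finish: proc-D, proc-B, proc-C and proc-I.
(3) The exact count: 0 of the possible complete orderings are safe sequences.


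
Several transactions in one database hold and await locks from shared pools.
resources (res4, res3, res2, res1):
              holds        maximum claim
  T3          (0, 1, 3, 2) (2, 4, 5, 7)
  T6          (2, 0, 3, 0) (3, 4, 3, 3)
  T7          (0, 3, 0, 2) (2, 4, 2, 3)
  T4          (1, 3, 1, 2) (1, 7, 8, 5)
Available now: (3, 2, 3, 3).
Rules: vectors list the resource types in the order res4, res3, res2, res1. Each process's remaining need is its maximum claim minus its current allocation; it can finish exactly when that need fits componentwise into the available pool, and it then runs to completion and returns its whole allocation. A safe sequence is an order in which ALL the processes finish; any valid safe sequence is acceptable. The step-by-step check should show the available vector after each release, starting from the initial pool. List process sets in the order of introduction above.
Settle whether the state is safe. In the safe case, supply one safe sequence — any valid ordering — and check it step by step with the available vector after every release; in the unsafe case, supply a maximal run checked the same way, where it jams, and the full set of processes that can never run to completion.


SAFE — a valid safe sequence is T7, T6, T3, T4.
Key observation: the order's first zero-slack moment is T3 ((2, 3, 2, 5) needed, (5, 5, 6, 5) free — a requested resource with nothing to spare).
Check, step by step:
  pool = (3, 2, 3, 3)
  T7 needs (2, 1, 2, 1) <= (3, 2, 3, 3) -> finishes; pool += (0, 3, 0, 2) = (3, 5, 3, 5)
  T6 needs (1, 4, 0, 3) <= (3, 5, 3, 5) -> finishes; pool += (2, 0, 3, 0) = (5, 5, 6, 5)
  T3 needs (2, 3, 2, 5) <= (5, 5, 6, 5) -> finishes; pool += (0, 1, 3, 2) = (5, 6, 9, 7)
  T4 needs (0, 4, 7, 3) <= (5, 6, 9, 7) -> finishes; pool += (1, 3, 1, 2) = (6, 9, 10, 9)


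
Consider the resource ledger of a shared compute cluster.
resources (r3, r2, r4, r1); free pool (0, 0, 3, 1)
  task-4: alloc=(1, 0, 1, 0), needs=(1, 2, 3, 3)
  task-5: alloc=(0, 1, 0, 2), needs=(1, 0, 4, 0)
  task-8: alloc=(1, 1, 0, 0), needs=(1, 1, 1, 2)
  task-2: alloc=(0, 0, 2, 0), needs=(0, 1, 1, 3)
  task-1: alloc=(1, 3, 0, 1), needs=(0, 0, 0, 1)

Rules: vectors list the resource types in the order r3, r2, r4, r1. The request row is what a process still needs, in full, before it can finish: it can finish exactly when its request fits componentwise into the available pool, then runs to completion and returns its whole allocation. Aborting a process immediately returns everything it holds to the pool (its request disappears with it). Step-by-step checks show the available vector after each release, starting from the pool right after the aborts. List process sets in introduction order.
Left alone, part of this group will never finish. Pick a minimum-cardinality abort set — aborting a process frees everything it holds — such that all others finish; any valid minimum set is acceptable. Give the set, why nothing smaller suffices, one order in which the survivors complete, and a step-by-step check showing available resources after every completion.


Abort task-2.
Key observation: task-5 had no path to completion before; after the abort of task-2 ((0, 0, 2, 0) returned), step 2 is where it fits.
Why nothing smaller works: aborting no one leaves the state deadlocked as given.
The survivors complete as task-1, task-5, task-8, task-4. Step-by-step check (starting from the post-abort pool):
  pool = (0, 0, 5, 1)
  run task-1 (needs (0, 0, 0, 1), free (0, 0, 5, 1)); after release of (1, 3, 0, 1) the pool is (1, 3, 5, 2)
  run task-5 (needs (1, 0, 4, 0), free (1, 3, 5, 2)); after release of (0, 1, 0, 2) the pool is (1, 4, 5, 4)
  run task-8 (needs (1, 1, 1, 2), free (1, 4, 5, 4)); after release of (1, 1, 0, 0) the pool is (2, 5, 5, 4)
  run task-4 (needs (1, 2, 3, 3), free (2, 5, 5, 4)); after release of (1, 0, 1, 0) the pool is (3, 5, 6, 4)


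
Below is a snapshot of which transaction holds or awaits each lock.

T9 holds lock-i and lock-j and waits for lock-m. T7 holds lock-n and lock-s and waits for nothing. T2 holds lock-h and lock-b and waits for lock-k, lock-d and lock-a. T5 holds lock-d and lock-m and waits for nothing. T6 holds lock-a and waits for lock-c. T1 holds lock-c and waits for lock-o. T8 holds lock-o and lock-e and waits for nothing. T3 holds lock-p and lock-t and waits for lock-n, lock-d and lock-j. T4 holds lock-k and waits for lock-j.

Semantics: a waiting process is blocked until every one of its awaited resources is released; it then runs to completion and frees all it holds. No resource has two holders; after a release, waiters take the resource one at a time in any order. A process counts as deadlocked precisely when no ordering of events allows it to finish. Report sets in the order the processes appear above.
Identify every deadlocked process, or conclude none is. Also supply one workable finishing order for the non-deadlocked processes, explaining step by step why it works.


The deadlocked set is empty.
Key observation: the wait graph is acyclic; completion cascades from the unblocked processes through everyone else.
The rest can finish in the order T5, T7, T9, T8, T4, T3, T1, T6, T2.
Walking it through:
  run T5 (it waits on nothing); releases lock-d and lock-m
  run T7 (it waits on nothing); releases lock-n and lock-s
  run T9 (all its waits — lock-m — are resolved); releases lock-i and lock-j
  run T8 (it waits on nothing); releases lock-o and lock-e
  run T4 (all its waits — lock-j — are resolved); releases lock-k
  run T3 (all its waits — lock-n, lock-d and lock-j — are resolved); releases lock-p and lock-t
  run T1 (all its waits — lock-o — are resolved); releases lock-c
  run T6 (all its waits — lock-c — are resolved); releases lock-a
  run T2 (all its waits — lock-k, lock-d and lock-a — are resolved); releases lock-h and lock-b


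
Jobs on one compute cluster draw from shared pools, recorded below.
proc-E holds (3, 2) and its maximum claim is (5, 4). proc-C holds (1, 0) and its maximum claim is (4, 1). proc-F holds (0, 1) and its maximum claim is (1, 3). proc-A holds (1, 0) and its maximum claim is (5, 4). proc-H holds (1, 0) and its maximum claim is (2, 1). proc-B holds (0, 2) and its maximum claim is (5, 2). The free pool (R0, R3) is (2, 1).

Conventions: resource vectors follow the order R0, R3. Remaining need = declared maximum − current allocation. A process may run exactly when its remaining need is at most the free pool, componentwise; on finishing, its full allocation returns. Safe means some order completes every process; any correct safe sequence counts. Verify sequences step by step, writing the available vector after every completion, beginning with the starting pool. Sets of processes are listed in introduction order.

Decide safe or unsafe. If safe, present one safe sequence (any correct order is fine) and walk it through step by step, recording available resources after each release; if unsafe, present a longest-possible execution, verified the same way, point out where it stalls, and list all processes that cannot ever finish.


The state is UNSAFE.
Key observation: after proc-H, proc-C the pool peaks at (4, 1), and each blocked process is short somewhere: proc-E on R3; proc-F on R3; proc-A on R3; proc-B on R0.
A maximal execution: proc-H, proc-C — then nothing else fits. Verifying each step:
  pool = (2, 1)
  run proc-H (needs (1, 1), free (2, 1)); after release of (1, 0) the pool is (3, 1)
  run proc-C (needs (3, 1), free (3, 1)); after release of (1, 0) the pool is (4, 1)
  proc-E still needs (2, 2) but only (4, 1) is free — short on R3
  proc-F still needs (1, 2) but only (4, 1) is free — short on R3
  proc-A still needs (4, 4) but only (4, 1) is free — short on R3
  proc-B still needs (5, 0) but only (4, 1) is free — short on R0
Processes that can never finish: proc-E, proc-F, proc-A and proc-B.


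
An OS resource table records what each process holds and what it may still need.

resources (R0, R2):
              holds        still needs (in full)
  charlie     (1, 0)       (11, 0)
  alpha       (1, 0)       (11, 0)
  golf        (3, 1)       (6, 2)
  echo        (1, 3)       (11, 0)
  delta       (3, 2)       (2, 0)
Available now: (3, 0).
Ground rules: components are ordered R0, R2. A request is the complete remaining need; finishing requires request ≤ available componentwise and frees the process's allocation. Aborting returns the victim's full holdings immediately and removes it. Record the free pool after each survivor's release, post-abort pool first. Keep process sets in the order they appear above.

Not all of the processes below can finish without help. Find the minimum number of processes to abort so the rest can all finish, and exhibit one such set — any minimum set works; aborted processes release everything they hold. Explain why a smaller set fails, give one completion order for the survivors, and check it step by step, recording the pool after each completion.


Abort alpha and echo.
Key observation: no ordering could ever have run charlie before the abort of alpha and echo; with (2, 3) back in the pool it fits at step 3.
No one abort is enough; case by case: charlie alone leaves alpha blocked (short on R0); alpha alone leaves charlie blocked (short on R0); golf alone leaves charlie blocked (short on R0); echo alone leaves charlie blocked (short on R0); delta alone leaves charlie blocked (short on R0).
One survivor order: delta, golf, charlie. Check, step by step (post-abort pool first):
  pool = (5, 3)
  run delta (needs (2, 0), free (5, 3)); after release of (3, 2) the pool is (8, 5)
  run golf (needs (6, 2), free (8, 5)); after release of (3, 1) the pool is (11, 6)
  run charlie (needs (11, 0), free (11, 6)); after release of (1, 0) the pool is (12, 6)


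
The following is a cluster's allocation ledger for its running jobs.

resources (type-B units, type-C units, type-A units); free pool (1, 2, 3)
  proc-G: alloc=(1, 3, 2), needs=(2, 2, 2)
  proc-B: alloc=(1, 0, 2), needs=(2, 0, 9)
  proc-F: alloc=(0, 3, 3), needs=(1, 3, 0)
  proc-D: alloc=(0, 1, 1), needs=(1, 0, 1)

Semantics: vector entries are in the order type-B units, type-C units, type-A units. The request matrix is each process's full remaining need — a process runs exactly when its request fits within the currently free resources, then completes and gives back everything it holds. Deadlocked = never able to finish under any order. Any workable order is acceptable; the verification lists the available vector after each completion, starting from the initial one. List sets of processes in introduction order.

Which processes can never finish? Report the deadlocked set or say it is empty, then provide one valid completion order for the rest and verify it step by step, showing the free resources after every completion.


Deadlocked: proc-G and proc-B.
Key observation: after proc-D, proc-F complete, (1, 6, 7) is the best the pool ever gets, yet each leftover process wants more type-B units.
The rest can finish in the order proc-D, proc-F. Walking it through:
  pool = (1, 2, 3)
  run proc-D (needs (1, 0, 1), free (1, 2, 3)); after release of (0, 1, 1) the pool is (1, 3, 4)
  run proc-F (needs (1, 3, 0), free (1, 3, 4)); after release of (0, 3, 3) the pool is (1, 6, 7)
The blocked processes can never fit:
  proc-G still needs (2, 2, 2) but only (1, 6, 7) is free — short on type-B units
  proc-B still needs (2, 0, 9) but only (1, 6, 7) is free — short on type-B units and type-A units


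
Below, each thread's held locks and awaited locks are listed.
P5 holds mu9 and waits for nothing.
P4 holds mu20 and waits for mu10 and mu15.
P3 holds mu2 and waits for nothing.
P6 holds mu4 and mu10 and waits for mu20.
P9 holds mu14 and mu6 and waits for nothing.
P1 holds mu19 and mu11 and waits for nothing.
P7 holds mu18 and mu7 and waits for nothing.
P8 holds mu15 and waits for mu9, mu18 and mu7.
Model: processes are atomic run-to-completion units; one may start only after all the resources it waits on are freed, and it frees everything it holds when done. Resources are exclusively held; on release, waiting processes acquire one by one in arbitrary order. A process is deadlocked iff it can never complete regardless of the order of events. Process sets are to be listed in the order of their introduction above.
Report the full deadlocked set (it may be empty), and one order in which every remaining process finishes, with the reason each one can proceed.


Deadlocked: P4 and P6.
Key observation: the wait chain closes on itself along P4 -> P6 -> P4; no other process is dragged down with it.
A valid finishing order for the others: P3, P7, P5, P9, P8, P1.
Verifying each step:
  run P3 (it waits on nothing); releases mu2
  run P7 (it waits on nothing); releases mu18 and mu7
  run P5 (it waits on nothing); releases mu9
  run P9 (it waits on nothing); releases mu14 and mu6
  P8 waits on mu9, mu18 and mu7 — all released -> runs and releases mu15
  run P1 (it waits on nothing); releases mu19 and mu11


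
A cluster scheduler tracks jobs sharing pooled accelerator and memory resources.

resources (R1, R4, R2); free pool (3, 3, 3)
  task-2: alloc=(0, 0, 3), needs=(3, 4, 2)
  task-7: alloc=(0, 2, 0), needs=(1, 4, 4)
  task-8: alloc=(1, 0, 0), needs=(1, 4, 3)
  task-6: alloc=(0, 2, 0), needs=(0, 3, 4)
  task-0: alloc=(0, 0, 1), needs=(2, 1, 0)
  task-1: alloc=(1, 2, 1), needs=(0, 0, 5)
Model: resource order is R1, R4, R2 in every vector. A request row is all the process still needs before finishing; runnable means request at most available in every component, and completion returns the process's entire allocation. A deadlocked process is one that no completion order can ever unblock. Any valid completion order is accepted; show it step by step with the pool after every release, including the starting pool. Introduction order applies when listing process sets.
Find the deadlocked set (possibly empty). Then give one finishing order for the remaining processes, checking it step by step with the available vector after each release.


Nothing here is deadlocked.
Key observation: starting with task-0, each completion frees enough for the next — no one is permanently blocked.
A valid finishing order for the others: task-0, task-6, task-8, task-2, task-1, task-7. Check, step by step:
  pool = (3, 3, 3)
  task-0 needs (2, 1, 0) <= (3, 3, 3) -> finishes; pool += (0, 0, 1) = (3, 3, 4)
  task-6 needs (0, 3, 4) <= (3, 3, 4) -> finishes; pool += (0, 2, 0) = (3, 5, 4)
  task-8 needs (1, 4, 3) <= (3, 5, 4) -> finishes; pool += (1, 0, 0) = (4, 5, 4)
  task-2 needs (3, 4, 2) <= (4, 5, 4) -> finishes; pool += (0, 0, 3) = (4, 5, 7)
  task-1 needs (0, 0, 5) <= (4, 5, 7) -> finishes; pool += (1, 2, 1) = (5, 7, 8)
  task-7 needs (1, 4, 4) <= (5, 7, 8) -> finishes; pool += (0, 2, 0) = (5, 9, 8)


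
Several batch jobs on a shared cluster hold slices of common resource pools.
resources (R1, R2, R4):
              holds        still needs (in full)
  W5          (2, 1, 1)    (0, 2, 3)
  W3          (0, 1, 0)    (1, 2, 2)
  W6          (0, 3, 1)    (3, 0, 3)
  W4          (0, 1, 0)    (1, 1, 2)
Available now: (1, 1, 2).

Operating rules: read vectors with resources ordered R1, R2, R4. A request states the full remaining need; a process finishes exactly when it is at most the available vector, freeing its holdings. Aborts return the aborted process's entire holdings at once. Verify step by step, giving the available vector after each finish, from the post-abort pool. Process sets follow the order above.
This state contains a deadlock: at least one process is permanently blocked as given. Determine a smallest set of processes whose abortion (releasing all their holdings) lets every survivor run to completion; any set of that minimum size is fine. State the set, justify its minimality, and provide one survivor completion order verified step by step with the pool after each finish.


The answer: abort W5.
Key observation: the deadlocked W6 becomes finishable only because W5 released (2, 1, 1); it completes at step 3 below.
No smaller set exists: with zero aborts the deadlock remains.
One survivor order: W3, W4, W6. Step-by-step check (post-abort pool first):
  pool = (3, 2, 3)
  run W3 (needs (1, 2, 2), free (3, 2, 3)); after release of (0, 1, 0) the pool is (3, 3, 3)
  run W4 (needs (1, 1, 2), free (3, 3, 3)); after release of (0, 1, 0) the pool is (3, 4, 3)
  run W6 (needs (3, 0, 3), free (3, 4, 3)); after release of (0, 3, 1) the pool is (3, 7, 4)


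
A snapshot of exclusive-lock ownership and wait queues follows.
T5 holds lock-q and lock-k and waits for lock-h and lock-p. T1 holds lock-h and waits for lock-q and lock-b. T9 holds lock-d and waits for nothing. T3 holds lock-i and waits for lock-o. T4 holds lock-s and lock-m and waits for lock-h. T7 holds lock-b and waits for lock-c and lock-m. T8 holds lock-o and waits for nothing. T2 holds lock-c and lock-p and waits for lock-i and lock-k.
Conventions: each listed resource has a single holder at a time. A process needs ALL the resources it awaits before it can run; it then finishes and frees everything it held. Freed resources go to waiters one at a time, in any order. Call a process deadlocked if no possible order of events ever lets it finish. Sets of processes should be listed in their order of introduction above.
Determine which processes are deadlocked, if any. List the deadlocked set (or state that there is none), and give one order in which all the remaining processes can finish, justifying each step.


Deadlocked set: T5, T1, T4, T7 and T2.
Key observation: the wait chain closes on itself along T5 -> T1 -> T5; T4, T7 and T2 are caught in further circular waits.
A valid finishing order for the others: T8, T3, T9.
Verifying each step:
  T8: no waits; runs immediately, freeing lock-o
  T3: everything it awaited (lock-o) is free; runs, freeing lock-i
  T9: no waits; runs immediately, freeing lock-d


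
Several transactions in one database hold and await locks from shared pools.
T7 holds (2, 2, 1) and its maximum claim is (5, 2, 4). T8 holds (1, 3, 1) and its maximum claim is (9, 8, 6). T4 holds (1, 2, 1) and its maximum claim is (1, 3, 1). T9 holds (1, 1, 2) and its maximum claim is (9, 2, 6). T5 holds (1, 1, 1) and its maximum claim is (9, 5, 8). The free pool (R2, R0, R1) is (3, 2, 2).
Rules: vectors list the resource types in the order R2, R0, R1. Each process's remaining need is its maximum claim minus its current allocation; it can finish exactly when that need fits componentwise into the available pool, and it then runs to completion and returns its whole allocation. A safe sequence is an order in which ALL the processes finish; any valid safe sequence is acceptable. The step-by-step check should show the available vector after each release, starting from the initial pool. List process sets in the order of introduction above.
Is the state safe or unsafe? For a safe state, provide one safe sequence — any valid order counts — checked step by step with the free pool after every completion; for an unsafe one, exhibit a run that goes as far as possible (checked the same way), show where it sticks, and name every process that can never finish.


UNSAFE.
Key observation: no order helps: past T4, T7, the free pool tops out at (6, 6, 4), below what each blocked process needs in R2.
Going as far as possible: T4, T7; after that, nothing fits. Walking it through:
  pool = (3, 2, 2)
  run T4 (needs (0, 1, 0), free (3, 2, 2)); after release of (1, 2, 1) the pool is (4, 4, 3)
  run T7 (needs (3, 0, 3), free (4, 4, 3)); after release of (2, 2, 1) the pool is (6, 6, 4)
  T8 still needs (8, 5, 5) but only (6, 6, 4) is free — short on R2 and R1
  T9 still needs (8, 1, 4) but only (6, 6, 4) is free — short on R2
  T5 still needs (8, 4, 7) but only (6, 6, 4) is free — short on R2 and R1
Processes that can never finish: T8, T9 and T5.


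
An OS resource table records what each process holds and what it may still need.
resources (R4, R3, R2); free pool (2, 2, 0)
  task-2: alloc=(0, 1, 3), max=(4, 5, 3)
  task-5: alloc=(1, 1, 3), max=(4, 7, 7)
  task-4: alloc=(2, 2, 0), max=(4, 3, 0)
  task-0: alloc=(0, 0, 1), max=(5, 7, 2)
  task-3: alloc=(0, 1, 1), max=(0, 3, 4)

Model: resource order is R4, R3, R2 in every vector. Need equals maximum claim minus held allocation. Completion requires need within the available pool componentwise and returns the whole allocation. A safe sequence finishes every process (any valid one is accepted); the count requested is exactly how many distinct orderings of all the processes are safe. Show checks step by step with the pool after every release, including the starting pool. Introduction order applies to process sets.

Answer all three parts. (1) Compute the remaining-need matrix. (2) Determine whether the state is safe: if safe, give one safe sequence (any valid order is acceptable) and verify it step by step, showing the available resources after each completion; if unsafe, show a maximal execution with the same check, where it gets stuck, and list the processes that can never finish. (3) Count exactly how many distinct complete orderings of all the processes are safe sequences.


(1) Remaining need (order R4, R3, R2):
  task-2: (4, 4, 0)
  task-5: (3, 6, 4)
  task-4: (2, 1, 0)
  task-0: (5, 7, 1)
  task-3: (0, 2, 3)
(2) SAFE, for example via the order task-4, task-2, task-3, task-5, task-0.
Key observation: at task-4 the run first touches a limit — (2, 1, 0) against (2, 2, 0), exact on a resource it actually requests.
Step-by-step check:
  pool = (2, 2, 0)
  run task-4 (needs (2, 1, 0), free (2, 2, 0)); after release of (2, 2, 0) the pool is (4, 4, 0)
  run task-2 (needs (4, 4, 0), free (4, 4, 0)); after release of (0, 1, 3) the pool is (4, 5, 3)
  run task-3 (needs (0, 2, 3), free (4, 5, 3)); after release of (0, 1, 1) the pool is (4, 6, 4)
  run task-5 (needs (3, 6, 4), free (4, 6, 4)); after release of (1, 1, 3) the pool is (5, 7, 7)
  run task-0 (needs (5, 7, 1), free (5, 7, 7)); after release of (0, 0, 1) the pool is (5, 7, 8)
(3) Exactly 1 of the possible complete orderings is a safe sequence.


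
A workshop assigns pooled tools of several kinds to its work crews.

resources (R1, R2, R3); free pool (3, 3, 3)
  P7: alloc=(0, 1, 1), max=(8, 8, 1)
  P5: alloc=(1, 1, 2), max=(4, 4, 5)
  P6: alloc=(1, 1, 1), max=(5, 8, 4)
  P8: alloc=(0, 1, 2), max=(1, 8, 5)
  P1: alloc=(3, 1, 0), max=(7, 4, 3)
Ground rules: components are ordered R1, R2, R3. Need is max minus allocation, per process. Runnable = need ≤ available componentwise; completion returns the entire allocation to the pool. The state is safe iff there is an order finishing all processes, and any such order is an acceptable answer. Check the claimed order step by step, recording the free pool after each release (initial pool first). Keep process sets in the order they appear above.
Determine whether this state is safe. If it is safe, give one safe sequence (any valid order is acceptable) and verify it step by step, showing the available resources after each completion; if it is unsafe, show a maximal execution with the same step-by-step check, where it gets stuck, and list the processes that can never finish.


The state is UNSAFE.
Key observation: once P5, P1 finish, the pool peaks at (7, 5, 5) — and every remaining process still needs more R2 than that.
A maximal execution: P5, P1 — then nothing else fits. Step-by-step check:
  pool = (3, 3, 3)
  P5: need (3, 3, 3) fits (3, 3, 3); releases (1, 1, 2), pool now (4, 4, 5)
  P1: need (4, 3, 3) fits (4, 4, 5); releases (3, 1, 0), pool now (7, 5, 5)
  blocked: P7 wants (8, 7, 0), pool (7, 5, 5) — not enough R1 and R2
  blocked: P6 wants (4, 7, 3), pool (7, 5, 5) — not enough R2
  blocked: P8 wants (1, 7, 3), pool (7, 5, 5) — not enough R2
Processes that can never finish: P7, P6 and P8.


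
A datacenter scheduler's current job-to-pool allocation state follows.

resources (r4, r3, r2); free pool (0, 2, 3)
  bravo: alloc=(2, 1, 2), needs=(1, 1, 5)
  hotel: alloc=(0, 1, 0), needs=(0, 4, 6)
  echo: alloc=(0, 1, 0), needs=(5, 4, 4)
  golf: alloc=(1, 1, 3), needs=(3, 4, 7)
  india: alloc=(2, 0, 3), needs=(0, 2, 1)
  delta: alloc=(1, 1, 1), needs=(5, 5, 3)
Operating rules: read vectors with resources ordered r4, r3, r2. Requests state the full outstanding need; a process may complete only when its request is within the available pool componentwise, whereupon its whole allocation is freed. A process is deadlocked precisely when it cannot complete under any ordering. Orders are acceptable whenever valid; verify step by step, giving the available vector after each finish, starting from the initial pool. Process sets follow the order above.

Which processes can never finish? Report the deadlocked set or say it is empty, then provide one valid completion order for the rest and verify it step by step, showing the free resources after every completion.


Deadlocked: hotel, echo, golf and delta.
Key observation: after india, bravo complete, (4, 3, 8) is the best the pool ever gets, yet each leftover process wants more r3.
A valid finishing order for the others: india, bravo. Step-by-step check:
  pool = (0, 2, 3)
  india: need (0, 2, 1) fits (0, 2, 3); releases (2, 0, 3), pool now (2, 2, 6)
  bravo: need (1, 1, 5) fits (2, 2, 6); releases (2, 1, 2), pool now (4, 3, 8)
The blocked processes can never fit:
  hotel cannot run: need (0, 4, 6) vs free (4, 3, 8) (insufficient r3)
  echo cannot run: need (5, 4, 4) vs free (4, 3, 8) (insufficient r4 and r3)
  golf cannot run: need (3, 4, 7) vs free (4, 3, 8) (insufficient r3)
  delta cannot run: need (5, 5, 3) vs free (4, 3, 8) (insufficient r4 and r3)


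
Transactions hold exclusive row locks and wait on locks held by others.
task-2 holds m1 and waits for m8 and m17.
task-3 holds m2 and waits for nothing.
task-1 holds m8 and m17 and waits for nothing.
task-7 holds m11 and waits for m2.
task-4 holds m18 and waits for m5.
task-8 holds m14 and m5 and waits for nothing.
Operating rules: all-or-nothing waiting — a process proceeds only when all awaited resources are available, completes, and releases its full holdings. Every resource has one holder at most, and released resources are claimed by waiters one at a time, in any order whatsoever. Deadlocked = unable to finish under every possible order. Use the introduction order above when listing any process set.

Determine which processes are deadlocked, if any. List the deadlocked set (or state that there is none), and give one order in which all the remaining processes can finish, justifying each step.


Nothing here is deadlocked.
Key observation: the wait graph is acyclic; completion cascades from the unblocked processes through everyone else.
One completion order for the rest: task-3, task-8, task-1, task-2, task-4, task-7.
Step-by-step check:
  run task-3 (it waits on nothing); releases m2
  run task-8 (it waits on nothing); releases m14 and m5
  run task-1 (it waits on nothing); releases m8 and m17
  run task-2 (all its waits — m8 and m17 — are resolved); releases m1
  run task-4 (all its waits — m5 — are resolved); releases m18
  run task-7 (all its waits — m2 — are resolved); releases m11


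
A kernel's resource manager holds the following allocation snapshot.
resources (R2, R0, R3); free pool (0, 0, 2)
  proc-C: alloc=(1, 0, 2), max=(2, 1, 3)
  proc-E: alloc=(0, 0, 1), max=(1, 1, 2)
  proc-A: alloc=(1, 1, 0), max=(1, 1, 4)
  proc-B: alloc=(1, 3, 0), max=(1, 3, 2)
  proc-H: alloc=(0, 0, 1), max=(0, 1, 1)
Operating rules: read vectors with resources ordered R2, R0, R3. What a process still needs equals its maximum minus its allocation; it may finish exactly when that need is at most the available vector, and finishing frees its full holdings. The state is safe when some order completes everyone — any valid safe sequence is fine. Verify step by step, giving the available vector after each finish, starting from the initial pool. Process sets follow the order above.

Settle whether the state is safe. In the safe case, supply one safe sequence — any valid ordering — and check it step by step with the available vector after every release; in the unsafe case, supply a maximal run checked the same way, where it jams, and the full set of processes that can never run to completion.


The state is SAFE; one workable sequence: proc-B, proc-C, proc-E, proc-A, proc-H.
Key observation: the first exact fit in this order is proc-B — it needs (0, 0, 2) with (0, 0, 2) free, meeting a requested resource to the last unit.
Check, step by step:
  pool = (0, 0, 2)
  proc-B: need (0, 0, 2) fits (0, 0, 2); releases (1, 3, 0), pool now (1, 3, 2)
  proc-C: need (1, 1, 1) fits (1, 3, 2); releases (1, 0, 2), pool now (2, 3, 4)
  proc-E: need (1, 1, 1) fits (2, 3, 4); releases (0, 0, 1), pool now (2, 3, 5)
  proc-A: need (0, 0, 4) fits (2, 3, 5); releases (1, 1, 0), pool now (3, 4, 5)
  proc-H: need (0, 1, 0) fits (3, 4, 5); releases (0, 0, 1), pool now (3, 4, 6)


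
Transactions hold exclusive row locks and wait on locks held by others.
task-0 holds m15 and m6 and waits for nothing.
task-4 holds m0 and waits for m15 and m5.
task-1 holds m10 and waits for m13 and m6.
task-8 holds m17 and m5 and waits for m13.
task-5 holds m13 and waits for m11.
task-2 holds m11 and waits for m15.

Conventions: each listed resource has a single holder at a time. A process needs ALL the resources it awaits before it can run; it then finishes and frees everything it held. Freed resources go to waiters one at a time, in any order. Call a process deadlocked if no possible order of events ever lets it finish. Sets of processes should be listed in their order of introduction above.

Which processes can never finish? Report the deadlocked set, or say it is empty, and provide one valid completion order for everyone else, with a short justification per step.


No process is deadlocked.
Key observation: all waits point, directly or indirectly, at processes that can finish, so nothing is permanently blocked.
The rest can finish in the order task-0, task-2, task-5, task-8, task-4, task-1.
Walking it through:
  task-0 waits on nothing -> runs at once and releases m15 and m6
  run task-2 (all its waits — m15 — are resolved); releases m11
  run task-5 (all its waits — m11 — are resolved); releases m13
  run task-8 (all its waits — m13 — are resolved); releases m17 and m5
  run task-4 (all its waits — m15 and m5 — are resolved); releases m0
  run task-1 (all its waits — m13 and m6 — are resolved); releases m10


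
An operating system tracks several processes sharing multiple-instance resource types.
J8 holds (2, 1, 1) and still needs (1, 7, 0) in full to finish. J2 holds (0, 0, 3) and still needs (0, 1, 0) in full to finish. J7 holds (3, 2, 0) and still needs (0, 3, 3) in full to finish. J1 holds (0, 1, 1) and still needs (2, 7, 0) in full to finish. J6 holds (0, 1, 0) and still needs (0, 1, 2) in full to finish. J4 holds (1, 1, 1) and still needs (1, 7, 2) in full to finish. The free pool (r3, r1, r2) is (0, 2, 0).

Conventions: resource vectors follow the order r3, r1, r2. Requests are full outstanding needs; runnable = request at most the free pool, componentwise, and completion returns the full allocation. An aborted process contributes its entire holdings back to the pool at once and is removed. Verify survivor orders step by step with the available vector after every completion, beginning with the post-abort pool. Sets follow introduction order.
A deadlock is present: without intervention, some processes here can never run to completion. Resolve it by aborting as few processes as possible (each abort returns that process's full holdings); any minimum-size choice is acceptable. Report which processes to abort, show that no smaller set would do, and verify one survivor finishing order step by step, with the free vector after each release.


The answer: abort J1 and J4.
Key observation: the deadlocked J8 becomes finishable only because J1 and J4 released (1, 2, 2); it completes at step 4 below.
No one abort is enough; case by case: J8 alone leaves J1 blocked (short on r1); J2 alone leaves J8 blocked (short on r1); J7 alone leaves J8 blocked (short on r1); J1 alone leaves J8 blocked (short on r1); J6 alone leaves J8 blocked (short on r1); J4 alone leaves J8 blocked (short on r1).
The survivors complete as J2, J7, J6, J8. Verifying each step (starting from the post-abort pool):
  pool = (1, 4, 2)
  J2: need (0, 1, 0) fits (1, 4, 2); releases (0, 0, 3), pool now (1, 4, 5)
  J7: need (0, 3, 3) fits (1, 4, 5); releases (3, 2, 0), pool now (4, 6, 5)
  J6: need (0, 1, 2) fits (4, 6, 5); releases (0, 1, 0), pool now (4, 7, 5)
  J8: need (1, 7, 0) fits (4, 7, 5); releases (2, 1, 1), pool now (6, 8, 6)


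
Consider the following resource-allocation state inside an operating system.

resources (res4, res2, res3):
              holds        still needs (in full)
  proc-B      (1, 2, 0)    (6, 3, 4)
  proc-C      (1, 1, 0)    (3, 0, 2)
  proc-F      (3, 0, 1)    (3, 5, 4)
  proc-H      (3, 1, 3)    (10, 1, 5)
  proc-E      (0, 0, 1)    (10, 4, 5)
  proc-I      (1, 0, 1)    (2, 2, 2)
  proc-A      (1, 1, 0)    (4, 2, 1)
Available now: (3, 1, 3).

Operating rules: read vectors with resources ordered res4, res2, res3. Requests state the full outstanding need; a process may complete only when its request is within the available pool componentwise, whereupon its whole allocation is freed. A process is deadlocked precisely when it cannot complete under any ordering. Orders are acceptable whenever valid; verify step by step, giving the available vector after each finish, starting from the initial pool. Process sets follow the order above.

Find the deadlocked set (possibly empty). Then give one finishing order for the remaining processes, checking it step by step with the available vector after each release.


The deadlocked set is empty.
Key observation: starting with proc-C, each completion frees enough for the next — no one is permanently blocked.
The rest can finish in the order proc-C, proc-A, proc-I, proc-B, proc-F, proc-E, proc-H. Verifying each step:
  pool = (3, 1, 3)
  proc-C needs (3, 0, 2) <= (3, 1, 3) -> finishes; pool += (1, 1, 0) = (4, 2, 3)
  proc-A needs (4, 2, 1) <= (4, 2, 3) -> finishes; pool += (1, 1, 0) = (5, 3, 3)
  proc-I needs (2, 2, 2) <= (5, 3, 3) -> finishes; pool += (1, 0, 1) = (6, 3, 4)
  proc-B needs (6, 3, 4) <= (6, 3, 4) -> finishes; pool += (1, 2, 0) = (7, 5, 4)
  proc-F needs (3, 5, 4) <= (7, 5, 4) -> finishes; pool += (3, 0, 1) = (10, 5, 5)
  proc-E needs (10, 4, 5) <= (10, 5, 5) -> finishes; pool += (0, 0, 1) = (10, 5, 6)
  proc-H needs (10, 1, 5) <= (10, 5, 6) -> finishes; pool += (3, 1, 3) = (13, 6, 9)


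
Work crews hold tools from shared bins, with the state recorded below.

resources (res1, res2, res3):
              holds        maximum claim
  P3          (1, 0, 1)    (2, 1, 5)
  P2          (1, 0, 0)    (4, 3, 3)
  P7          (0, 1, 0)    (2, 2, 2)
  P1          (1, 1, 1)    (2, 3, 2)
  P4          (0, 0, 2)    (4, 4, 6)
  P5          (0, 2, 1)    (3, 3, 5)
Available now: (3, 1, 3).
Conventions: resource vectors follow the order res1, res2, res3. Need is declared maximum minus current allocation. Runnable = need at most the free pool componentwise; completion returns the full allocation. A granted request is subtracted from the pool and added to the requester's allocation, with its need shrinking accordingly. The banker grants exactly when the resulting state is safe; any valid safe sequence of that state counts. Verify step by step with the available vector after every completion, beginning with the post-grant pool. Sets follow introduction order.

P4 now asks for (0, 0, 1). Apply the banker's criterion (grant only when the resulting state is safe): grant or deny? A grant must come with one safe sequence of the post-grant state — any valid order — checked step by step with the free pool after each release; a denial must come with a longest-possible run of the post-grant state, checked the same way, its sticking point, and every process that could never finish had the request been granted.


DENY. Granting would leave the state unsafe.
Key observation: after P7, P1, P2 the pool peaks at (5, 3, 3), and each blocked process is short somewhere: P3 on res3; P4 on res2; P5 on res3.
Pretend the grant happened; the run P7, P1, P2 goes as far as possible. Check, step by step:
  pool = (3, 1, 2)
  P7: need (2, 1, 2) fits (3, 1, 2); releases (0, 1, 0), pool now (3, 2, 2)
  P1: need (1, 2, 1) fits (3, 2, 2); releases (1, 1, 1), pool now (4, 3, 3)
  P2: need (3, 3, 3) fits (4, 3, 3); releases (1, 0, 0), pool now (5, 3, 3)
  P3 cannot run: need (1, 1, 4) vs free (5, 3, 3) (insufficient res3)
  P4 cannot run: need (4, 4, 3) vs free (5, 3, 3) (insufficient res2)
  P5 cannot run: need (3, 1, 4) vs free (5, 3, 3) (insufficient res3)
Processes that could never finish after the grant: P3, P4 and P5.
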